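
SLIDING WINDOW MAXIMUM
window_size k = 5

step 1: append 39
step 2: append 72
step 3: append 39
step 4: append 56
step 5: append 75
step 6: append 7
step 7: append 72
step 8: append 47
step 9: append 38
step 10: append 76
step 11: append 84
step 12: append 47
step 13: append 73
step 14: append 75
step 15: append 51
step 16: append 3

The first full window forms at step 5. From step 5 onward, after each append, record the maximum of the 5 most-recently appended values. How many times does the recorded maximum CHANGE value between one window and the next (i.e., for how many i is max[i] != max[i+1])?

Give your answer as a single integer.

Answer: 3

Derivation:
step 1: append 39 -> window=[39] (not full yet)
step 2: append 72 -> window=[39, 72] (not full yet)
step 3: append 39 -> window=[39, 72, 39] (not full yet)
step 4: append 56 -> window=[39, 72, 39, 56] (not full yet)
step 5: append 75 -> window=[39, 72, 39, 56, 75] -> max=75
step 6: append 7 -> window=[72, 39, 56, 75, 7] -> max=75
step 7: append 72 -> window=[39, 56, 75, 7, 72] -> max=75
step 8: append 47 -> window=[56, 75, 7, 72, 47] -> max=75
step 9: append 38 -> window=[75, 7, 72, 47, 38] -> max=75
step 10: append 76 -> window=[7, 72, 47, 38, 76] -> max=76
step 11: append 84 -> window=[72, 47, 38, 76, 84] -> max=84
step 12: append 47 -> window=[47, 38, 76, 84, 47] -> max=84
step 13: append 73 -> window=[38, 76, 84, 47, 73] -> max=84
step 14: append 75 -> window=[76, 84, 47, 73, 75] -> max=84
step 15: append 51 -> window=[84, 47, 73, 75, 51] -> max=84
step 16: append 3 -> window=[47, 73, 75, 51, 3] -> max=75
Recorded maximums: 75 75 75 75 75 76 84 84 84 84 84 75
Changes between consecutive maximums: 3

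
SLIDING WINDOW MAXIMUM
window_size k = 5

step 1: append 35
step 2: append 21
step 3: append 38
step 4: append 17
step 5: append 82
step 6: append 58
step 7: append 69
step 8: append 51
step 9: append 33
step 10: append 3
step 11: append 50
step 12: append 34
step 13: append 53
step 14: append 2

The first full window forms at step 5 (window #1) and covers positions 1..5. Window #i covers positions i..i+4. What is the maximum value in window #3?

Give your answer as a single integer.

step 1: append 35 -> window=[35] (not full yet)
step 2: append 21 -> window=[35, 21] (not full yet)
step 3: append 38 -> window=[35, 21, 38] (not full yet)
step 4: append 17 -> window=[35, 21, 38, 17] (not full yet)
step 5: append 82 -> window=[35, 21, 38, 17, 82] -> max=82
step 6: append 58 -> window=[21, 38, 17, 82, 58] -> max=82
step 7: append 69 -> window=[38, 17, 82, 58, 69] -> max=82
Window #3 max = 82

Answer: 82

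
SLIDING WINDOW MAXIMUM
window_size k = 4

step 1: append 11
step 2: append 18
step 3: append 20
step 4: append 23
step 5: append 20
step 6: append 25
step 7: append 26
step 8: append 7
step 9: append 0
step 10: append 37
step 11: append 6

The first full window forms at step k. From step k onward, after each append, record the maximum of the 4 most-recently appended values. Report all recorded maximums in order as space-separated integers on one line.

step 1: append 11 -> window=[11] (not full yet)
step 2: append 18 -> window=[11, 18] (not full yet)
step 3: append 20 -> window=[11, 18, 20] (not full yet)
step 4: append 23 -> window=[11, 18, 20, 23] -> max=23
step 5: append 20 -> window=[18, 20, 23, 20] -> max=23
step 6: append 25 -> window=[20, 23, 20, 25] -> max=25
step 7: append 26 -> window=[23, 20, 25, 26] -> max=26
step 8: append 7 -> window=[20, 25, 26, 7] -> max=26
step 9: append 0 -> window=[25, 26, 7, 0] -> max=26
step 10: append 37 -> window=[26, 7, 0, 37] -> max=37
step 11: append 6 -> window=[7, 0, 37, 6] -> max=37

Answer: 23 23 25 26 26 26 37 37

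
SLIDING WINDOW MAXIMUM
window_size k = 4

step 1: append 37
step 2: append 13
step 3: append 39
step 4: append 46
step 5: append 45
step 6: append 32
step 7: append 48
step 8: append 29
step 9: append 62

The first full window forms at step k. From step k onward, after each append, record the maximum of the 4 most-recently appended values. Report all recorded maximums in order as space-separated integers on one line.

step 1: append 37 -> window=[37] (not full yet)
step 2: append 13 -> window=[37, 13] (not full yet)
step 3: append 39 -> window=[37, 13, 39] (not full yet)
step 4: append 46 -> window=[37, 13, 39, 46] -> max=46
step 5: append 45 -> window=[13, 39, 46, 45] -> max=46
step 6: append 32 -> window=[39, 46, 45, 32] -> max=46
step 7: append 48 -> window=[46, 45, 32, 48] -> max=48
step 8: append 29 -> window=[45, 32, 48, 29] -> max=48
step 9: append 62 -> window=[32, 48, 29, 62] -> max=62

Answer: 46 46 46 48 48 62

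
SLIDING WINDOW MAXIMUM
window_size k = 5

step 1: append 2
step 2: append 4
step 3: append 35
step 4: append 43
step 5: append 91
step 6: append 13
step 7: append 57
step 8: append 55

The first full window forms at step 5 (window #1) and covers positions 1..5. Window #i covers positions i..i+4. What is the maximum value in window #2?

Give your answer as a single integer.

step 1: append 2 -> window=[2] (not full yet)
step 2: append 4 -> window=[2, 4] (not full yet)
step 3: append 35 -> window=[2, 4, 35] (not full yet)
step 4: append 43 -> window=[2, 4, 35, 43] (not full yet)
step 5: append 91 -> window=[2, 4, 35, 43, 91] -> max=91
step 6: append 13 -> window=[4, 35, 43, 91, 13] -> max=91
Window #2 max = 91

Answer: 91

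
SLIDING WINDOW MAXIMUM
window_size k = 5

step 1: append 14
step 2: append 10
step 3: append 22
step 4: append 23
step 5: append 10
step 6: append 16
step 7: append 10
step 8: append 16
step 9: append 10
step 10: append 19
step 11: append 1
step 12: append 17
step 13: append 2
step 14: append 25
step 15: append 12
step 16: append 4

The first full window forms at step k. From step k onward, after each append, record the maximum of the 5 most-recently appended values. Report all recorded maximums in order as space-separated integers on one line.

step 1: append 14 -> window=[14] (not full yet)
step 2: append 10 -> window=[14, 10] (not full yet)
step 3: append 22 -> window=[14, 10, 22] (not full yet)
step 4: append 23 -> window=[14, 10, 22, 23] (not full yet)
step 5: append 10 -> window=[14, 10, 22, 23, 10] -> max=23
step 6: append 16 -> window=[10, 22, 23, 10, 16] -> max=23
step 7: append 10 -> window=[22, 23, 10, 16, 10] -> max=23
step 8: append 16 -> window=[23, 10, 16, 10, 16] -> max=23
step 9: append 10 -> window=[10, 16, 10, 16, 10] -> max=16
step 10: append 19 -> window=[16, 10, 16, 10, 19] -> max=19
step 11: append 1 -> window=[10, 16, 10, 19, 1] -> max=19
step 12: append 17 -> window=[16, 10, 19, 1, 17] -> max=19
step 13: append 2 -> window=[10, 19, 1, 17, 2] -> max=19
step 14: append 25 -> window=[19, 1, 17, 2, 25] -> max=25
step 15: append 12 -> window=[1, 17, 2, 25, 12] -> max=25
step 16: append 4 -> window=[17, 2, 25, 12, 4] -> max=25

Answer: 23 23 23 23 16 19 19 19 19 25 25 25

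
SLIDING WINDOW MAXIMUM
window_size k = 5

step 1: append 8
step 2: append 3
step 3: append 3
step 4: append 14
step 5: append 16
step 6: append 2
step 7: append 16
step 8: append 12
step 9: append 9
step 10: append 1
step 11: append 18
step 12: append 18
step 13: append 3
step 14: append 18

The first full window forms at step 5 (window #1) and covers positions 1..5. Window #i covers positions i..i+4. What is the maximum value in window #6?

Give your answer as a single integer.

Answer: 16

Derivation:
step 1: append 8 -> window=[8] (not full yet)
step 2: append 3 -> window=[8, 3] (not full yet)
step 3: append 3 -> window=[8, 3, 3] (not full yet)
step 4: append 14 -> window=[8, 3, 3, 14] (not full yet)
step 5: append 16 -> window=[8, 3, 3, 14, 16] -> max=16
step 6: append 2 -> window=[3, 3, 14, 16, 2] -> max=16
step 7: append 16 -> window=[3, 14, 16, 2, 16] -> max=16
step 8: append 12 -> window=[14, 16, 2, 16, 12] -> max=16
step 9: append 9 -> window=[16, 2, 16, 12, 9] -> max=16
step 10: append 1 -> window=[2, 16, 12, 9, 1] -> max=16
Window #6 max = 16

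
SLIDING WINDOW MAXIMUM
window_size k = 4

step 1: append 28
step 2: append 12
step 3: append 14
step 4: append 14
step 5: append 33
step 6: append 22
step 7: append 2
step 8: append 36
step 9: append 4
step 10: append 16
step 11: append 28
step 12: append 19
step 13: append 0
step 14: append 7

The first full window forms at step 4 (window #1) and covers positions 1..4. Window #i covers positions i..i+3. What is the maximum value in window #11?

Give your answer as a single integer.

step 1: append 28 -> window=[28] (not full yet)
step 2: append 12 -> window=[28, 12] (not full yet)
step 3: append 14 -> window=[28, 12, 14] (not full yet)
step 4: append 14 -> window=[28, 12, 14, 14] -> max=28
step 5: append 33 -> window=[12, 14, 14, 33] -> max=33
step 6: append 22 -> window=[14, 14, 33, 22] -> max=33
step 7: append 2 -> window=[14, 33, 22, 2] -> max=33
step 8: append 36 -> window=[33, 22, 2, 36] -> max=36
step 9: append 4 -> window=[22, 2, 36, 4] -> max=36
step 10: append 16 -> window=[2, 36, 4, 16] -> max=36
step 11: append 28 -> window=[36, 4, 16, 28] -> max=36
step 12: append 19 -> window=[4, 16, 28, 19] -> max=28
step 13: append 0 -> window=[16, 28, 19, 0] -> max=28
step 14: append 7 -> window=[28, 19, 0, 7] -> max=28
Window #11 max = 28

Answer: 28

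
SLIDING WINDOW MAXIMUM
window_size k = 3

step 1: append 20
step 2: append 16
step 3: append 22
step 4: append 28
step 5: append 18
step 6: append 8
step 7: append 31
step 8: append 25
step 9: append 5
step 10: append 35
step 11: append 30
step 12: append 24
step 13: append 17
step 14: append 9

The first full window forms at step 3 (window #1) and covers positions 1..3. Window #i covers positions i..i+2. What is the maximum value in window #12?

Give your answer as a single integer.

step 1: append 20 -> window=[20] (not full yet)
step 2: append 16 -> window=[20, 16] (not full yet)
step 3: append 22 -> window=[20, 16, 22] -> max=22
step 4: append 28 -> window=[16, 22, 28] -> max=28
step 5: append 18 -> window=[22, 28, 18] -> max=28
step 6: append 8 -> window=[28, 18, 8] -> max=28
step 7: append 31 -> window=[18, 8, 31] -> max=31
step 8: append 25 -> window=[8, 31, 25] -> max=31
step 9: append 5 -> window=[31, 25, 5] -> max=31
step 10: append 35 -> window=[25, 5, 35] -> max=35
step 11: append 30 -> window=[5, 35, 30] -> max=35
step 12: append 24 -> window=[35, 30, 24] -> max=35
step 13: append 17 -> window=[30, 24, 17] -> max=30
step 14: append 9 -> window=[24, 17, 9] -> max=24
Window #12 max = 24

Answer: 24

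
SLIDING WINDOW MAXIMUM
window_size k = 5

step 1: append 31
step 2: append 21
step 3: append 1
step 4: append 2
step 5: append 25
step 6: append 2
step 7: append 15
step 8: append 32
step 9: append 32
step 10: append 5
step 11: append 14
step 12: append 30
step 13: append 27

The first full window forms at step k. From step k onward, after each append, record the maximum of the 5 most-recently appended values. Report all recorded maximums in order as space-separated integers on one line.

step 1: append 31 -> window=[31] (not full yet)
step 2: append 21 -> window=[31, 21] (not full yet)
step 3: append 1 -> window=[31, 21, 1] (not full yet)
step 4: append 2 -> window=[31, 21, 1, 2] (not full yet)
step 5: append 25 -> window=[31, 21, 1, 2, 25] -> max=31
step 6: append 2 -> window=[21, 1, 2, 25, 2] -> max=25
step 7: append 15 -> window=[1, 2, 25, 2, 15] -> max=25
step 8: append 32 -> window=[2, 25, 2, 15, 32] -> max=32
step 9: append 32 -> window=[25, 2, 15, 32, 32] -> max=32
step 10: append 5 -> window=[2, 15, 32, 32, 5] -> max=32
step 11: append 14 -> window=[15, 32, 32, 5, 14] -> max=32
step 12: append 30 -> window=[32, 32, 5, 14, 30] -> max=32
step 13: append 27 -> window=[32, 5, 14, 30, 27] -> max=32

Answer: 31 25 25 32 32 32 32 32 32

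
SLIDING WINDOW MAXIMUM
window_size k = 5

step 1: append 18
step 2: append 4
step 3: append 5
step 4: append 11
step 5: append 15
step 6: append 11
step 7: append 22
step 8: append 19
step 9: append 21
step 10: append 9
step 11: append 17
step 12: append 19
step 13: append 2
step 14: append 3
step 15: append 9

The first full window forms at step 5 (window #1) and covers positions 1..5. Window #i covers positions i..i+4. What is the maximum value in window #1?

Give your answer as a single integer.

step 1: append 18 -> window=[18] (not full yet)
step 2: append 4 -> window=[18, 4] (not full yet)
step 3: append 5 -> window=[18, 4, 5] (not full yet)
step 4: append 11 -> window=[18, 4, 5, 11] (not full yet)
step 5: append 15 -> window=[18, 4, 5, 11, 15] -> max=18
Window #1 max = 18

Answer: 18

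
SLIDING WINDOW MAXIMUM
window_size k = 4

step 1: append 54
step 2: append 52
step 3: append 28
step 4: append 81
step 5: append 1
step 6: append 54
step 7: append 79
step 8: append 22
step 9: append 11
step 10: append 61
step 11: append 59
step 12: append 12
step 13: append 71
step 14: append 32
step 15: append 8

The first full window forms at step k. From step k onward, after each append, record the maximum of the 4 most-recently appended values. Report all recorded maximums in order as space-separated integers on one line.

Answer: 81 81 81 81 79 79 79 61 61 71 71 71

Derivation:
step 1: append 54 -> window=[54] (not full yet)
step 2: append 52 -> window=[54, 52] (not full yet)
step 3: append 28 -> window=[54, 52, 28] (not full yet)
step 4: append 81 -> window=[54, 52, 28, 81] -> max=81
step 5: append 1 -> window=[52, 28, 81, 1] -> max=81
step 6: append 54 -> window=[28, 81, 1, 54] -> max=81
step 7: append 79 -> window=[81, 1, 54, 79] -> max=81
step 8: append 22 -> window=[1, 54, 79, 22] -> max=79
step 9: append 11 -> window=[54, 79, 22, 11] -> max=79
step 10: append 61 -> window=[79, 22, 11, 61] -> max=79
step 11: append 59 -> window=[22, 11, 61, 59] -> max=61
step 12: append 12 -> window=[11, 61, 59, 12] -> max=61
step 13: append 71 -> window=[61, 59, 12, 71] -> max=71
step 14: append 32 -> window=[59, 12, 71, 32] -> max=71
step 15: append 8 -> window=[12, 71, 32, 8] -> max=71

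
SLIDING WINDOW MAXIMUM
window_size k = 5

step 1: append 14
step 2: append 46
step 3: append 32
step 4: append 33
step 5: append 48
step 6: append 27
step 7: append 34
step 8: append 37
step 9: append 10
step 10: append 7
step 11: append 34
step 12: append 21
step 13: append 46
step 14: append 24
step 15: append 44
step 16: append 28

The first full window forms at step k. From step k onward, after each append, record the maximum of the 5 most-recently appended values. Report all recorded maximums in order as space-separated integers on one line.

Answer: 48 48 48 48 48 37 37 37 46 46 46 46

Derivation:
step 1: append 14 -> window=[14] (not full yet)
step 2: append 46 -> window=[14, 46] (not full yet)
step 3: append 32 -> window=[14, 46, 32] (not full yet)
step 4: append 33 -> window=[14, 46, 32, 33] (not full yet)
step 5: append 48 -> window=[14, 46, 32, 33, 48] -> max=48
step 6: append 27 -> window=[46, 32, 33, 48, 27] -> max=48
step 7: append 34 -> window=[32, 33, 48, 27, 34] -> max=48
step 8: append 37 -> window=[33, 48, 27, 34, 37] -> max=48
step 9: append 10 -> window=[48, 27, 34, 37, 10] -> max=48
step 10: append 7 -> window=[27, 34, 37, 10, 7] -> max=37
step 11: append 34 -> window=[34, 37, 10, 7, 34] -> max=37
step 12: append 21 -> window=[37, 10, 7, 34, 21] -> max=37
step 13: append 46 -> window=[10, 7, 34, 21, 46] -> max=46
step 14: append 24 -> window=[7, 34, 21, 46, 24] -> max=46
step 15: append 44 -> window=[34, 21, 46, 24, 44] -> max=46
step 16: append 28 -> window=[21, 46, 24, 44, 28] -> max=46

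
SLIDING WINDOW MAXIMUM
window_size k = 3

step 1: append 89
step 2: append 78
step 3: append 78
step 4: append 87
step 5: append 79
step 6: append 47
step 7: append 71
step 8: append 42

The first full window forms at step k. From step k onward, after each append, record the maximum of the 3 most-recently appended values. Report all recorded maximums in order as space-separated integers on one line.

step 1: append 89 -> window=[89] (not full yet)
step 2: append 78 -> window=[89, 78] (not full yet)
step 3: append 78 -> window=[89, 78, 78] -> max=89
step 4: append 87 -> window=[78, 78, 87] -> max=87
step 5: append 79 -> window=[78, 87, 79] -> max=87
step 6: append 47 -> window=[87, 79, 47] -> max=87
step 7: append 71 -> window=[79, 47, 71] -> max=79
step 8: append 42 -> window=[47, 71, 42] -> max=71

Answer: 89 87 87 87 79 71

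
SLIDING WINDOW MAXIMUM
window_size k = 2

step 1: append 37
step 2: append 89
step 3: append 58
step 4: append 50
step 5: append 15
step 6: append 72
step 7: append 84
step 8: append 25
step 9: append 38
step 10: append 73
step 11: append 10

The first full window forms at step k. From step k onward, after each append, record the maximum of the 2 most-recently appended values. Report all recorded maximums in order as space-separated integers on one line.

step 1: append 37 -> window=[37] (not full yet)
step 2: append 89 -> window=[37, 89] -> max=89
step 3: append 58 -> window=[89, 58] -> max=89
step 4: append 50 -> window=[58, 50] -> max=58
step 5: append 15 -> window=[50, 15] -> max=50
step 6: append 72 -> window=[15, 72] -> max=72
step 7: append 84 -> window=[72, 84] -> max=84
step 8: append 25 -> window=[84, 25] -> max=84
step 9: append 38 -> window=[25, 38] -> max=38
step 10: append 73 -> window=[38, 73] -> max=73
step 11: append 10 -> window=[73, 10] -> max=73

Answer: 89 89 58 50 72 84 84 38 73 73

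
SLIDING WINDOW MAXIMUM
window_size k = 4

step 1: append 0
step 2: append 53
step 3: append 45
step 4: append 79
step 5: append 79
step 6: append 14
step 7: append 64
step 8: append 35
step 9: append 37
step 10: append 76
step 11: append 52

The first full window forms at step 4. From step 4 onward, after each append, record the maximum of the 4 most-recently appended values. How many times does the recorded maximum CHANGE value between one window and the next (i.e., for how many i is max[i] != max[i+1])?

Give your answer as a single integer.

Answer: 2

Derivation:
step 1: append 0 -> window=[0] (not full yet)
step 2: append 53 -> window=[0, 53] (not full yet)
step 3: append 45 -> window=[0, 53, 45] (not full yet)
step 4: append 79 -> window=[0, 53, 45, 79] -> max=79
step 5: append 79 -> window=[53, 45, 79, 79] -> max=79
step 6: append 14 -> window=[45, 79, 79, 14] -> max=79
step 7: append 64 -> window=[79, 79, 14, 64] -> max=79
step 8: append 35 -> window=[79, 14, 64, 35] -> max=79
step 9: append 37 -> window=[14, 64, 35, 37] -> max=64
step 10: append 76 -> window=[64, 35, 37, 76] -> max=76
step 11: append 52 -> window=[35, 37, 76, 52] -> max=76
Recorded maximums: 79 79 79 79 79 64 76 76
Changes between consecutive maximums: 2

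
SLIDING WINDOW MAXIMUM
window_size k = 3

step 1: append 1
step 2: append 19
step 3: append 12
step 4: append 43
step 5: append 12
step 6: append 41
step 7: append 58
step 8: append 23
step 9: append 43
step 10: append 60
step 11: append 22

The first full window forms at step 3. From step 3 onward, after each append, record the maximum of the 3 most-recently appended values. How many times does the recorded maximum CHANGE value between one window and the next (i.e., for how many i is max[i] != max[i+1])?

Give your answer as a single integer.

step 1: append 1 -> window=[1] (not full yet)
step 2: append 19 -> window=[1, 19] (not full yet)
step 3: append 12 -> window=[1, 19, 12] -> max=19
step 4: append 43 -> window=[19, 12, 43] -> max=43
step 5: append 12 -> window=[12, 43, 12] -> max=43
step 6: append 41 -> window=[43, 12, 41] -> max=43
step 7: append 58 -> window=[12, 41, 58] -> max=58
step 8: append 23 -> window=[41, 58, 23] -> max=58
step 9: append 43 -> window=[58, 23, 43] -> max=58
step 10: append 60 -> window=[23, 43, 60] -> max=60
step 11: append 22 -> window=[43, 60, 22] -> max=60
Recorded maximums: 19 43 43 43 58 58 58 60 60
Changes between consecutive maximums: 3

Answer: 3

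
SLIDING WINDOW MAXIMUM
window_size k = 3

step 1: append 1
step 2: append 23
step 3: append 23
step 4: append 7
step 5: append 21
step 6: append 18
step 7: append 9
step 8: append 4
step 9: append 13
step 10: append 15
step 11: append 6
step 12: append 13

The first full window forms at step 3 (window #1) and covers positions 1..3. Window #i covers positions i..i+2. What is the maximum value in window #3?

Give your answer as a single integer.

Answer: 23

Derivation:
step 1: append 1 -> window=[1] (not full yet)
step 2: append 23 -> window=[1, 23] (not full yet)
step 3: append 23 -> window=[1, 23, 23] -> max=23
step 4: append 7 -> window=[23, 23, 7] -> max=23
step 5: append 21 -> window=[23, 7, 21] -> max=23
Window #3 max = 23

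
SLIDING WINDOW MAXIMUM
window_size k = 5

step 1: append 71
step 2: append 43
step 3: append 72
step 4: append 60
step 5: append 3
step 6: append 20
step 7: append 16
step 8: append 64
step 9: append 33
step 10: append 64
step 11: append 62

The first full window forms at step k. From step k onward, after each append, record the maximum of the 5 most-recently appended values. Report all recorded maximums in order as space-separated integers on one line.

Answer: 72 72 72 64 64 64 64

Derivation:
step 1: append 71 -> window=[71] (not full yet)
step 2: append 43 -> window=[71, 43] (not full yet)
step 3: append 72 -> window=[71, 43, 72] (not full yet)
step 4: append 60 -> window=[71, 43, 72, 60] (not full yet)
step 5: append 3 -> window=[71, 43, 72, 60, 3] -> max=72
step 6: append 20 -> window=[43, 72, 60, 3, 20] -> max=72
step 7: append 16 -> window=[72, 60, 3, 20, 16] -> max=72
step 8: append 64 -> window=[60, 3, 20, 16, 64] -> max=64
step 9: append 33 -> window=[3, 20, 16, 64, 33] -> max=64
step 10: append 64 -> window=[20, 16, 64, 33, 64] -> max=64
step 11: append 62 -> window=[16, 64, 33, 64, 62] -> max=64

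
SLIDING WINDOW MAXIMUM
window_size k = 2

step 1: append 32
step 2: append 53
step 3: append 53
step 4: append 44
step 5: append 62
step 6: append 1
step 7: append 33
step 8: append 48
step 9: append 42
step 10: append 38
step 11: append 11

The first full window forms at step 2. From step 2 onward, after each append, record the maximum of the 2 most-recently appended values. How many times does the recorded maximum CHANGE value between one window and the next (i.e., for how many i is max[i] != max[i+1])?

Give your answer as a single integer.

step 1: append 32 -> window=[32] (not full yet)
step 2: append 53 -> window=[32, 53] -> max=53
step 3: append 53 -> window=[53, 53] -> max=53
step 4: append 44 -> window=[53, 44] -> max=53
step 5: append 62 -> window=[44, 62] -> max=62
step 6: append 1 -> window=[62, 1] -> max=62
step 7: append 33 -> window=[1, 33] -> max=33
step 8: append 48 -> window=[33, 48] -> max=48
step 9: append 42 -> window=[48, 42] -> max=48
step 10: append 38 -> window=[42, 38] -> max=42
step 11: append 11 -> window=[38, 11] -> max=38
Recorded maximums: 53 53 53 62 62 33 48 48 42 38
Changes between consecutive maximums: 5

Answer: 5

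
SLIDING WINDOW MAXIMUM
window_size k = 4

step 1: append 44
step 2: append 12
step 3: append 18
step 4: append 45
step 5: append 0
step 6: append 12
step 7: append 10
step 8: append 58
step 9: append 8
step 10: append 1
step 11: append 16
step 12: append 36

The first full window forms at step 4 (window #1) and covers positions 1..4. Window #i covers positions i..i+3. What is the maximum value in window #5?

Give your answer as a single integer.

step 1: append 44 -> window=[44] (not full yet)
step 2: append 12 -> window=[44, 12] (not full yet)
step 3: append 18 -> window=[44, 12, 18] (not full yet)
step 4: append 45 -> window=[44, 12, 18, 45] -> max=45
step 5: append 0 -> window=[12, 18, 45, 0] -> max=45
step 6: append 12 -> window=[18, 45, 0, 12] -> max=45
step 7: append 10 -> window=[45, 0, 12, 10] -> max=45
step 8: append 58 -> window=[0, 12, 10, 58] -> max=58
Window #5 max = 58

Answer: 58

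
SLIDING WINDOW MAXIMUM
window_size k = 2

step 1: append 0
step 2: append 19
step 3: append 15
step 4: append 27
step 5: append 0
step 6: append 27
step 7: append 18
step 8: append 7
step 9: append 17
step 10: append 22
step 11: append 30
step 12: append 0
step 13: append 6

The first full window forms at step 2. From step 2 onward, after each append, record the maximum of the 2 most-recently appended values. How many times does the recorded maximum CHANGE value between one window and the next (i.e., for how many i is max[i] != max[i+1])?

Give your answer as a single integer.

step 1: append 0 -> window=[0] (not full yet)
step 2: append 19 -> window=[0, 19] -> max=19
step 3: append 15 -> window=[19, 15] -> max=19
step 4: append 27 -> window=[15, 27] -> max=27
step 5: append 0 -> window=[27, 0] -> max=27
step 6: append 27 -> window=[0, 27] -> max=27
step 7: append 18 -> window=[27, 18] -> max=27
step 8: append 7 -> window=[18, 7] -> max=18
step 9: append 17 -> window=[7, 17] -> max=17
step 10: append 22 -> window=[17, 22] -> max=22
step 11: append 30 -> window=[22, 30] -> max=30
step 12: append 0 -> window=[30, 0] -> max=30
step 13: append 6 -> window=[0, 6] -> max=6
Recorded maximums: 19 19 27 27 27 27 18 17 22 30 30 6
Changes between consecutive maximums: 6

Answer: 6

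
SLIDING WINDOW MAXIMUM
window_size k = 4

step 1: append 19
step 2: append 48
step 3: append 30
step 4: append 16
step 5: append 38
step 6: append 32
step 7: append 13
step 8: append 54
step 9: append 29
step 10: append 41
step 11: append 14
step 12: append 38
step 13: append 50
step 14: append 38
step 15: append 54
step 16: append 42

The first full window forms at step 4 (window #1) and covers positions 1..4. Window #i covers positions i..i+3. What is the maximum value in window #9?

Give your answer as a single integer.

Answer: 41

Derivation:
step 1: append 19 -> window=[19] (not full yet)
step 2: append 48 -> window=[19, 48] (not full yet)
step 3: append 30 -> window=[19, 48, 30] (not full yet)
step 4: append 16 -> window=[19, 48, 30, 16] -> max=48
step 5: append 38 -> window=[48, 30, 16, 38] -> max=48
step 6: append 32 -> window=[30, 16, 38, 32] -> max=38
step 7: append 13 -> window=[16, 38, 32, 13] -> max=38
step 8: append 54 -> window=[38, 32, 13, 54] -> max=54
step 9: append 29 -> window=[32, 13, 54, 29] -> max=54
step 10: append 41 -> window=[13, 54, 29, 41] -> max=54
step 11: append 14 -> window=[54, 29, 41, 14] -> max=54
step 12: append 38 -> window=[29, 41, 14, 38] -> max=41
Window #9 max = 41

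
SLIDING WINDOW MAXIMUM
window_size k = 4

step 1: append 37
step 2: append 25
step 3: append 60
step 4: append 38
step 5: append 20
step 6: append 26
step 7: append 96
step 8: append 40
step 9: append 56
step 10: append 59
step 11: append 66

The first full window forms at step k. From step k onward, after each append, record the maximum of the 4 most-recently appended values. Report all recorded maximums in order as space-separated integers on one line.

step 1: append 37 -> window=[37] (not full yet)
step 2: append 25 -> window=[37, 25] (not full yet)
step 3: append 60 -> window=[37, 25, 60] (not full yet)
step 4: append 38 -> window=[37, 25, 60, 38] -> max=60
step 5: append 20 -> window=[25, 60, 38, 20] -> max=60
step 6: append 26 -> window=[60, 38, 20, 26] -> max=60
step 7: append 96 -> window=[38, 20, 26, 96] -> max=96
step 8: append 40 -> window=[20, 26, 96, 40] -> max=96
step 9: append 56 -> window=[26, 96, 40, 56] -> max=96
step 10: append 59 -> window=[96, 40, 56, 59] -> max=96
step 11: append 66 -> window=[40, 56, 59, 66] -> max=66

Answer: 60 60 60 96 96 96 96 66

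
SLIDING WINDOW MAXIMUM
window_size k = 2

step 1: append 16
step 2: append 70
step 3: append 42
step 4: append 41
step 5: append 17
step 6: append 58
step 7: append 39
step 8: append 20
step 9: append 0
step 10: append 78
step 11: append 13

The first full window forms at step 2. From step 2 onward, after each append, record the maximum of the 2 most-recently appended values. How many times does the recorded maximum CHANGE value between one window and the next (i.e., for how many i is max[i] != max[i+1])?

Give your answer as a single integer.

Answer: 6

Derivation:
step 1: append 16 -> window=[16] (not full yet)
step 2: append 70 -> window=[16, 70] -> max=70
step 3: append 42 -> window=[70, 42] -> max=70
step 4: append 41 -> window=[42, 41] -> max=42
step 5: append 17 -> window=[41, 17] -> max=41
step 6: append 58 -> window=[17, 58] -> max=58
step 7: append 39 -> window=[58, 39] -> max=58
step 8: append 20 -> window=[39, 20] -> max=39
step 9: append 0 -> window=[20, 0] -> max=20
step 10: append 78 -> window=[0, 78] -> max=78
step 11: append 13 -> window=[78, 13] -> max=78
Recorded maximums: 70 70 42 41 58 58 39 20 78 78
Changes between consecutive maximums: 6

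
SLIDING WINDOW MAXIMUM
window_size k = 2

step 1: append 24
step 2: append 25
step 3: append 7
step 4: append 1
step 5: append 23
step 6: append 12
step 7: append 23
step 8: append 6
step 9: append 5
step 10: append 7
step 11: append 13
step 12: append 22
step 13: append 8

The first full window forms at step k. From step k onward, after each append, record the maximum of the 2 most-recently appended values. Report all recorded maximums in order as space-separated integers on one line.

Answer: 25 25 7 23 23 23 23 6 7 13 22 22

Derivation:
step 1: append 24 -> window=[24] (not full yet)
step 2: append 25 -> window=[24, 25] -> max=25
step 3: append 7 -> window=[25, 7] -> max=25
step 4: append 1 -> window=[7, 1] -> max=7
step 5: append 23 -> window=[1, 23] -> max=23
step 6: append 12 -> window=[23, 12] -> max=23
step 7: append 23 -> window=[12, 23] -> max=23
step 8: append 6 -> window=[23, 6] -> max=23
step 9: append 5 -> window=[6, 5] -> max=6
step 10: append 7 -> window=[5, 7] -> max=7
step 11: append 13 -> window=[7, 13] -> max=13
step 12: append 22 -> window=[13, 22] -> max=22
step 13: append 8 -> window=[22, 8] -> max=22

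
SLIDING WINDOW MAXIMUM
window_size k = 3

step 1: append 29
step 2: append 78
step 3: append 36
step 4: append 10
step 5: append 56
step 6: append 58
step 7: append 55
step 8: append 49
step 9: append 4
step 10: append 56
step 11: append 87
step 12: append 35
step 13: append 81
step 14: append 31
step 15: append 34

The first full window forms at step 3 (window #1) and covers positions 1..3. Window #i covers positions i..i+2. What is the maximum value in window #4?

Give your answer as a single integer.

step 1: append 29 -> window=[29] (not full yet)
step 2: append 78 -> window=[29, 78] (not full yet)
step 3: append 36 -> window=[29, 78, 36] -> max=78
step 4: append 10 -> window=[78, 36, 10] -> max=78
step 5: append 56 -> window=[36, 10, 56] -> max=56
step 6: append 58 -> window=[10, 56, 58] -> max=58
Window #4 max = 58

Answer: 58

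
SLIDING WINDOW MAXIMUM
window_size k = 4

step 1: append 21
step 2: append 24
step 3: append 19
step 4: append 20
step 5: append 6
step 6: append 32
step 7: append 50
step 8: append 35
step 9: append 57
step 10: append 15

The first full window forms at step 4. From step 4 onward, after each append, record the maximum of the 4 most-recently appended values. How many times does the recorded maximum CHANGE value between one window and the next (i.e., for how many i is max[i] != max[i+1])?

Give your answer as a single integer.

Answer: 3

Derivation:
step 1: append 21 -> window=[21] (not full yet)
step 2: append 24 -> window=[21, 24] (not full yet)
step 3: append 19 -> window=[21, 24, 19] (not full yet)
step 4: append 20 -> window=[21, 24, 19, 20] -> max=24
step 5: append 6 -> window=[24, 19, 20, 6] -> max=24
step 6: append 32 -> window=[19, 20, 6, 32] -> max=32
step 7: append 50 -> window=[20, 6, 32, 50] -> max=50
step 8: append 35 -> window=[6, 32, 50, 35] -> max=50
step 9: append 57 -> window=[32, 50, 35, 57] -> max=57
step 10: append 15 -> window=[50, 35, 57, 15] -> max=57
Recorded maximums: 24 24 32 50 50 57 57
Changes between consecutive maximums: 3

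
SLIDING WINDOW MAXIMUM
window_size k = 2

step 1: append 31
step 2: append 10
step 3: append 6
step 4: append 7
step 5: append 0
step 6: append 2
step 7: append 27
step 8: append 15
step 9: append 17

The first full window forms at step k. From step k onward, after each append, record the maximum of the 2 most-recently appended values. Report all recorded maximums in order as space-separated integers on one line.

Answer: 31 10 7 7 2 27 27 17

Derivation:
step 1: append 31 -> window=[31] (not full yet)
step 2: append 10 -> window=[31, 10] -> max=31
step 3: append 6 -> window=[10, 6] -> max=10
step 4: append 7 -> window=[6, 7] -> max=7
step 5: append 0 -> window=[7, 0] -> max=7
step 6: append 2 -> window=[0, 2] -> max=2
step 7: append 27 -> window=[2, 27] -> max=27
step 8: append 15 -> window=[27, 15] -> max=27
step 9: append 17 -> window=[15, 17] -> max=17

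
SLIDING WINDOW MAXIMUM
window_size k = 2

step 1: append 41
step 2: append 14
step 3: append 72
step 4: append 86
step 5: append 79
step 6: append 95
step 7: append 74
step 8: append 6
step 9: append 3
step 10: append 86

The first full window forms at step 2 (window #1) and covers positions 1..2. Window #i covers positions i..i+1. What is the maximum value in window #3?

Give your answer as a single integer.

Answer: 86

Derivation:
step 1: append 41 -> window=[41] (not full yet)
step 2: append 14 -> window=[41, 14] -> max=41
step 3: append 72 -> window=[14, 72] -> max=72
step 4: append 86 -> window=[72, 86] -> max=86
Window #3 max = 86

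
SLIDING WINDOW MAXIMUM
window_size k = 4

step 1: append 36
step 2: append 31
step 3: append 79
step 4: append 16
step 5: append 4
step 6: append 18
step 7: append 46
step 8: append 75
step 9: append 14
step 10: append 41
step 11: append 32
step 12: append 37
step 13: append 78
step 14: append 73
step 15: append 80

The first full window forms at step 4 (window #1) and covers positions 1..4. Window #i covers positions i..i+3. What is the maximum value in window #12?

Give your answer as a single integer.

step 1: append 36 -> window=[36] (not full yet)
step 2: append 31 -> window=[36, 31] (not full yet)
step 3: append 79 -> window=[36, 31, 79] (not full yet)
step 4: append 16 -> window=[36, 31, 79, 16] -> max=79
step 5: append 4 -> window=[31, 79, 16, 4] -> max=79
step 6: append 18 -> window=[79, 16, 4, 18] -> max=79
step 7: append 46 -> window=[16, 4, 18, 46] -> max=46
step 8: append 75 -> window=[4, 18, 46, 75] -> max=75
step 9: append 14 -> window=[18, 46, 75, 14] -> max=75
step 10: append 41 -> window=[46, 75, 14, 41] -> max=75
step 11: append 32 -> window=[75, 14, 41, 32] -> max=75
step 12: append 37 -> window=[14, 41, 32, 37] -> max=41
step 13: append 78 -> window=[41, 32, 37, 78] -> max=78
step 14: append 73 -> window=[32, 37, 78, 73] -> max=78
step 15: append 80 -> window=[37, 78, 73, 80] -> max=80
Window #12 max = 80

Answer: 80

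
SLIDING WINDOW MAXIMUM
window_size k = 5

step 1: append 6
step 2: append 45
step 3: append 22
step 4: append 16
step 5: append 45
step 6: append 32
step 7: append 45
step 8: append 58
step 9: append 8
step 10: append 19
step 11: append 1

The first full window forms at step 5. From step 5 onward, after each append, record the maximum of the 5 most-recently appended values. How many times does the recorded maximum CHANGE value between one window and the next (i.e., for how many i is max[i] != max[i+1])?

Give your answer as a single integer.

Answer: 1

Derivation:
step 1: append 6 -> window=[6] (not full yet)
step 2: append 45 -> window=[6, 45] (not full yet)
step 3: append 22 -> window=[6, 45, 22] (not full yet)
step 4: append 16 -> window=[6, 45, 22, 16] (not full yet)
step 5: append 45 -> window=[6, 45, 22, 16, 45] -> max=45
step 6: append 32 -> window=[45, 22, 16, 45, 32] -> max=45
step 7: append 45 -> window=[22, 16, 45, 32, 45] -> max=45
step 8: append 58 -> window=[16, 45, 32, 45, 58] -> max=58
step 9: append 8 -> window=[45, 32, 45, 58, 8] -> max=58
step 10: append 19 -> window=[32, 45, 58, 8, 19] -> max=58
step 11: append 1 -> window=[45, 58, 8, 19, 1] -> max=58
Recorded maximums: 45 45 45 58 58 58 58
Changes between consecutive maximums: 1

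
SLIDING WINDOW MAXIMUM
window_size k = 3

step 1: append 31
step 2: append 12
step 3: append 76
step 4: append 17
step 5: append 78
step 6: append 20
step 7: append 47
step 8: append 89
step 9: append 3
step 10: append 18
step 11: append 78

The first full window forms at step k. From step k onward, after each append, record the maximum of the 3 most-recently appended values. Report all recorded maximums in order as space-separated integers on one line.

step 1: append 31 -> window=[31] (not full yet)
step 2: append 12 -> window=[31, 12] (not full yet)
step 3: append 76 -> window=[31, 12, 76] -> max=76
step 4: append 17 -> window=[12, 76, 17] -> max=76
step 5: append 78 -> window=[76, 17, 78] -> max=78
step 6: append 20 -> window=[17, 78, 20] -> max=78
step 7: append 47 -> window=[78, 20, 47] -> max=78
step 8: append 89 -> window=[20, 47, 89] -> max=89
step 9: append 3 -> window=[47, 89, 3] -> max=89
step 10: append 18 -> window=[89, 3, 18] -> max=89
step 11: append 78 -> window=[3, 18, 78] -> max=78

Answer: 76 76 78 78 78 89 89 89 78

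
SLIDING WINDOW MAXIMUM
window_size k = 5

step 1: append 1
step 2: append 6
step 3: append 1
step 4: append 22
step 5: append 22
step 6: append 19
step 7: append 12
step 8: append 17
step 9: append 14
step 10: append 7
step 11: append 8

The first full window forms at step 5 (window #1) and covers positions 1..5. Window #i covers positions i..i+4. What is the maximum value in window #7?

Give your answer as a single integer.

Answer: 17

Derivation:
step 1: append 1 -> window=[1] (not full yet)
step 2: append 6 -> window=[1, 6] (not full yet)
step 3: append 1 -> window=[1, 6, 1] (not full yet)
step 4: append 22 -> window=[1, 6, 1, 22] (not full yet)
step 5: append 22 -> window=[1, 6, 1, 22, 22] -> max=22
step 6: append 19 -> window=[6, 1, 22, 22, 19] -> max=22
step 7: append 12 -> window=[1, 22, 22, 19, 12] -> max=22
step 8: append 17 -> window=[22, 22, 19, 12, 17] -> max=22
step 9: append 14 -> window=[22, 19, 12, 17, 14] -> max=22
step 10: append 7 -> window=[19, 12, 17, 14, 7] -> max=19
step 11: append 8 -> window=[12, 17, 14, 7, 8] -> max=17
Window #7 max = 17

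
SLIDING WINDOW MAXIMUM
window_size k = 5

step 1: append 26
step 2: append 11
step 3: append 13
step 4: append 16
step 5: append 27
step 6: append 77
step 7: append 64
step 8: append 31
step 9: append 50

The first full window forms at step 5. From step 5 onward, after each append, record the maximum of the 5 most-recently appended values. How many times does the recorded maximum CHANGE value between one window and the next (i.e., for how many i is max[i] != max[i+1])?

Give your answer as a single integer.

Answer: 1

Derivation:
step 1: append 26 -> window=[26] (not full yet)
step 2: append 11 -> window=[26, 11] (not full yet)
step 3: append 13 -> window=[26, 11, 13] (not full yet)
step 4: append 16 -> window=[26, 11, 13, 16] (not full yet)
step 5: append 27 -> window=[26, 11, 13, 16, 27] -> max=27
step 6: append 77 -> window=[11, 13, 16, 27, 77] -> max=77
step 7: append 64 -> window=[13, 16, 27, 77, 64] -> max=77
step 8: append 31 -> window=[16, 27, 77, 64, 31] -> max=77
step 9: append 50 -> window=[27, 77, 64, 31, 50] -> max=77
Recorded maximums: 27 77 77 77 77
Changes between consecutive maximums: 1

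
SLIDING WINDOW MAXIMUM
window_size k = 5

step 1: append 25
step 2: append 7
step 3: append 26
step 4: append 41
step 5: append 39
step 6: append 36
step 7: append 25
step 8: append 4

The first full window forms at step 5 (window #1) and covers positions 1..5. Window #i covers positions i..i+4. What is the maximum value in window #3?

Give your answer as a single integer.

step 1: append 25 -> window=[25] (not full yet)
step 2: append 7 -> window=[25, 7] (not full yet)
step 3: append 26 -> window=[25, 7, 26] (not full yet)
step 4: append 41 -> window=[25, 7, 26, 41] (not full yet)
step 5: append 39 -> window=[25, 7, 26, 41, 39] -> max=41
step 6: append 36 -> window=[7, 26, 41, 39, 36] -> max=41
step 7: append 25 -> window=[26, 41, 39, 36, 25] -> max=41
Window #3 max = 41

Answer: 41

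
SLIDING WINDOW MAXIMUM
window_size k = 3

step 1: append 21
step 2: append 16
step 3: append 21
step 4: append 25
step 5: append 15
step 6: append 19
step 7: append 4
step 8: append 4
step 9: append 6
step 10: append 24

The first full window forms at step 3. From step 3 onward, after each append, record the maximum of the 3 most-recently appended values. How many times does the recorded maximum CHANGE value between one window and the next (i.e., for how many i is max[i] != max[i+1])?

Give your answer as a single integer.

Answer: 4

Derivation:
step 1: append 21 -> window=[21] (not full yet)
step 2: append 16 -> window=[21, 16] (not full yet)
step 3: append 21 -> window=[21, 16, 21] -> max=21
step 4: append 25 -> window=[16, 21, 25] -> max=25
step 5: append 15 -> window=[21, 25, 15] -> max=25
step 6: append 19 -> window=[25, 15, 19] -> max=25
step 7: append 4 -> window=[15, 19, 4] -> max=19
step 8: append 4 -> window=[19, 4, 4] -> max=19
step 9: append 6 -> window=[4, 4, 6] -> max=6
step 10: append 24 -> window=[4, 6, 24] -> max=24
Recorded maximums: 21 25 25 25 19 19 6 24
Changes between consecutive maximums: 4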